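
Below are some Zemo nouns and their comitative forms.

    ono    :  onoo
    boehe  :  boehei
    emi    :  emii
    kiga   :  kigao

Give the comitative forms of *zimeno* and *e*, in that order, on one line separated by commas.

The alternation tracks the last vowel of the stem — -i when the last vowel of the stem is a front vowel (*boehe*, *emi*); -o when the last vowel of the stem is a back vowel (*ono*, *kiga*).
*zimeno*: last vowel = /o/, a back vowel → -o → *zimenoo*.
*e* — last vowel /e/ (a front vowel) → -i → *ei*.

zimenoo, ei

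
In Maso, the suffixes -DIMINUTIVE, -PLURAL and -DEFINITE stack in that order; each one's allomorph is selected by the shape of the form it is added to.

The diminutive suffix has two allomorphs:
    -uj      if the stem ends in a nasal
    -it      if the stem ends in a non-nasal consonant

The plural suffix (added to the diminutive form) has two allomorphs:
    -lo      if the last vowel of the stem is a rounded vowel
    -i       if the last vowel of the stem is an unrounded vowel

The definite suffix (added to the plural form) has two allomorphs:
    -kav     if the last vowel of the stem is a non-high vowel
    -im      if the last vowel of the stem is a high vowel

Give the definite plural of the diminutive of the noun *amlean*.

*amlean* — final consonant /n/ (a nasal) → -uj → *amleanuj*.
The last vowel of the diminutive form *amleanuj* is /u/, which is a rounded vowel, so the plural suffix is -lo, giving *amleanujlo*.
The plural form *amleanujlo* — last vowel /o/ (a non-high vowel) → -kav → *amleanujlokav*.

amleanujlokav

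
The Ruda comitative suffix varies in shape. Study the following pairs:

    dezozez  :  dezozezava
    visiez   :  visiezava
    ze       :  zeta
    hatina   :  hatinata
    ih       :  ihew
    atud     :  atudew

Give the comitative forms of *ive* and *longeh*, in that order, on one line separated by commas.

Looking at the final sound of each stem: -ava when the stem ends in a sibilant (*dezozez*, *visiez*); -ew when the stem ends in a non-sibilant consonant (*ih*, *atud*); -ta when the stem ends in a vowel (*ze*, *hatina*).
The final sound of *ive* is /e/, which is a vowel, so the suffix is -ta, giving *iveta*.
Since the final sound of *longeh* is /h/ (a non-sibilant consonant), it takes -ew, giving *longehew*.

iveta, longehew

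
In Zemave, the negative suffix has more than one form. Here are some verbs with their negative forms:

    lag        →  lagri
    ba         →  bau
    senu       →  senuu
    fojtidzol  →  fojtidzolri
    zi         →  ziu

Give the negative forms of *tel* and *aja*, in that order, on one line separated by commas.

The pattern is consonant vs. vowel: -ri when the stem ends in a consonant (*lag*, *fojtidzol*); -u when the stem ends in a vowel (*ba*, *senu*, *zi*).
Since the final sound of *tel* is /l/ (a consonant), it takes -ri, giving *telri*.
The final sound of *aja* is /a/, which is a vowel, so the suffix is -u, giving *ajau*.

telri, ajau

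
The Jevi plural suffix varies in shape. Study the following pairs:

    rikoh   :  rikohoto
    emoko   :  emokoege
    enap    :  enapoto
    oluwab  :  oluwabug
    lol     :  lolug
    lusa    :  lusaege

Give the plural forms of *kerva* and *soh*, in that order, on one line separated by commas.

kervaege, sohoto

The alternation tracks the final sound of the stem — -oto when the stem ends in a voiceless consonant (*rikoh*, *enap*); -ug when the stem ends in a voiced consonant (*oluwab*, *lol*); -ege when the stem ends in a vowel (*emoko*, *lusa*).
*kerva* — final sound /a/ (a vowel) → -ege → *kervaege*.
The final sound of *soh* is /h/, which is a voiceless consonant, so the suffix is -oto, giving *sohoto*.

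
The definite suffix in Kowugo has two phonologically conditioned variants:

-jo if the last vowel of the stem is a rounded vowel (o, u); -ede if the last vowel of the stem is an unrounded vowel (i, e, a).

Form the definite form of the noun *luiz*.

luizede

Since the last vowel of *luiz* is /i/ (an unrounded vowel), it takes -ede, giving *luizede*.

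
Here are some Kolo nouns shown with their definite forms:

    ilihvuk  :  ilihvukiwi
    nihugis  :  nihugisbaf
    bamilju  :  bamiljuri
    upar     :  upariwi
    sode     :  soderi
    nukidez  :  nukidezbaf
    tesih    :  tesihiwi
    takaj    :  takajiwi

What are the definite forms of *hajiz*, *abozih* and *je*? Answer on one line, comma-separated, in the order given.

hajizbaf, abozihiwi, jeri

The pattern is sibilance of the final sound: -baf when the stem ends in a sibilant (*nihugis*, *nukidez*); -iwi when the stem ends in a non-sibilant consonant (*ilihvuk*, *upar*, *tesih*, *takaj*); -ri when the stem ends in a vowel (*bamilju*, *sode*).
The final sound of *hajiz* is /z/, which is a sibilant, so the suffix is -baf, giving *hajizbaf*.
Since the final sound of *abozih* is /h/ (a non-sibilant consonant), it takes -iwi, giving *abozihiwi*.
*je*: final sound = /e/, a vowel → -ri → *jeri*.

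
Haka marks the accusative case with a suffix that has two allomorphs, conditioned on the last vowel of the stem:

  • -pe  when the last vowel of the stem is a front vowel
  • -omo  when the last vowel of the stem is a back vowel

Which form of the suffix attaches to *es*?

-pe

The last vowel of *es* is /e/, which is a front vowel, so the suffix is -pe.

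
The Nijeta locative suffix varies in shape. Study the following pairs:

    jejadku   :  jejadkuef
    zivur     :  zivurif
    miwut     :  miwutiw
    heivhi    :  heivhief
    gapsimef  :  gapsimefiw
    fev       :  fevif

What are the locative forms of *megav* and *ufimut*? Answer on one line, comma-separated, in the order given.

megavif, ufimutiw

Looking at the final sound of each stem: -iw when the stem ends in a voiceless consonant (*miwut*, *gapsimef*); -if when the stem ends in a voiced consonant (*zivur*, *fev*); -ef when the stem ends in a vowel (*jejadku*, *heivhi*).
The final sound of *megav* is /v/, which is a voiced consonant, so the suffix is -if, giving *megavif*.
*ufimut* — final sound /t/ (a voiceless consonant) → -iw → *ufimutiw*.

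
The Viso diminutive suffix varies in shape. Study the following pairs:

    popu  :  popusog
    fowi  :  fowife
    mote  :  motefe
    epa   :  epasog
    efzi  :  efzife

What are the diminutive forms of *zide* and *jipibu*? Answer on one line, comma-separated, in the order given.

Looking at the last vowel of each stem: -fe when the last vowel of the stem is a front vowel (*fowi*, *mote*, *efzi*); -sog when the last vowel of the stem is a back vowel (*popu*, *epa*).
The last vowel of *zide* is /e/, which is a front vowel, so the suffix is -fe, giving *zidefe*.
*jipibu*: last vowel = /u/, a back vowel → -sog → *jipibusog*.

zidefe, jipibusog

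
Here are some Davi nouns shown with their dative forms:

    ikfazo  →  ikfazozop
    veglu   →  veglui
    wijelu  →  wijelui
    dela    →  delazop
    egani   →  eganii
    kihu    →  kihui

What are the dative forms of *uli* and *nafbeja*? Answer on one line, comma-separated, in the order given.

The alternation tracks the last vowel of the stem — -i when the last vowel of the stem is a high vowel (*veglu*, *wijelu*, *egani*, *kihu*); -zop when the last vowel of the stem is a non-high vowel (*ikfazo*, *dela*).
Since the last vowel of *uli* is /i/ (a high vowel), it takes -i, giving *ulii*.
The last vowel of *nafbeja* is /a/, which is a non-high vowel, so the suffix is -zop, giving *nafbejazop*.

ulii, nafbejazop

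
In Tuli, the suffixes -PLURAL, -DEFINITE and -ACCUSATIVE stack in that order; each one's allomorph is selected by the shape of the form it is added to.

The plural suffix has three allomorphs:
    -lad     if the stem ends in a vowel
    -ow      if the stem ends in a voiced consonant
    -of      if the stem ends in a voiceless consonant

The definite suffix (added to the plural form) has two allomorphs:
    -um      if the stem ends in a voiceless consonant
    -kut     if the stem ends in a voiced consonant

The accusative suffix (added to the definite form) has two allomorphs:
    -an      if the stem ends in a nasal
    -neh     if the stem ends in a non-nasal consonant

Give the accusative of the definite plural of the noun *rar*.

*rar* — final sound /r/ (a voiced consonant) → -ow → *rarow*.
Since the final consonant of the plural form *rarow* is /w/ (voiced), it takes -kut, giving *rarowkut*.
Since the final consonant of the definite form *rarowkut* is /t/ (non-nasal), it takes -neh, giving *rarowkutneh*.

rarowkutneh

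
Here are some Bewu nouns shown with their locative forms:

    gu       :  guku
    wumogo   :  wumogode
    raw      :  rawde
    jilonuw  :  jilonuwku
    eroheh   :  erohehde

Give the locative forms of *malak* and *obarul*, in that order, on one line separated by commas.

malakde, obarulku

Looking at the last vowel of each stem: -ku when the last vowel of the stem is a high vowel (*gu*, *jilonuw*); -de when the last vowel of the stem is a non-high vowel (*wumogo*, *raw*, *eroheh*).
Since the last vowel of *malak* is /a/ (a non-high vowel), it takes -de, giving *malakde*.
*obarul* — last vowel /u/ (a high vowel) → -ku → *obarulku*.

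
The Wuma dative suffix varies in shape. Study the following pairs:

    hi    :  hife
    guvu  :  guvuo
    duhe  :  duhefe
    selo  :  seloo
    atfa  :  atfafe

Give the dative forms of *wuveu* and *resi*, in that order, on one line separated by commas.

wuveuo, resife

Looking at the last vowel of each stem: -o when the last vowel of the stem is a rounded vowel (*guvu*, *selo*); -fe when the last vowel of the stem is an unrounded vowel (*hi*, *duhe*, *atfa*).
The last vowel of *wuveu* is /u/, which is a rounded vowel, so the suffix is -o, giving *wuveuo*.
The last vowel of *resi* is /i/, which is an unrounded vowel, so the suffix is -fe, giving *resife*.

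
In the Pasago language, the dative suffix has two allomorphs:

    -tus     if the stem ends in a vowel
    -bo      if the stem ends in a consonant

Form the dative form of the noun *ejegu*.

Since the final sound of *ejegu* is /u/ (a vowel), it takes -tus, giving *ejegutus*.

ejegutus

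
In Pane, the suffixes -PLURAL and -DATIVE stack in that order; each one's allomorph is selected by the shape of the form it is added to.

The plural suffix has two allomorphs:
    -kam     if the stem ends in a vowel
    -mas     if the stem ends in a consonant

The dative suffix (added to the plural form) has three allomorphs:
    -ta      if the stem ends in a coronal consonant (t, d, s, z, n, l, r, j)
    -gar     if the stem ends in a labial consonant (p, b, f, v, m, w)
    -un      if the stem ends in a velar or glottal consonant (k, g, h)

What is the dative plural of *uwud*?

Since the final sound of *uwud* is /d/ (a consonant), it takes -mas, giving *uwudmas*.
The plural form *uwudmas*: final consonant = /s/, coronal → -ta → *uwudmasta*.

uwudmasta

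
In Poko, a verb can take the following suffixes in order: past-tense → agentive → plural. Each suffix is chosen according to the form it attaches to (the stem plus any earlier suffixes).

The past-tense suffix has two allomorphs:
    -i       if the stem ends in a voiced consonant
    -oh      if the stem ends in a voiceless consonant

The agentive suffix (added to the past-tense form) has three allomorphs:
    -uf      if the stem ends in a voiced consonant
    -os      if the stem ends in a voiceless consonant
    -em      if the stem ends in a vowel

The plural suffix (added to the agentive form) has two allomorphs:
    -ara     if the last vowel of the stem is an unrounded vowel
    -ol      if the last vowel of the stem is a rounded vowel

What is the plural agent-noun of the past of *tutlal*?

The final consonant of *tutlal* is /l/, which is voiced, so the past-tense suffix is -i, giving *tutlali*.
The past-tense form *tutlali*: final sound = /i/, a vowel → -em → *tutlaliem*.
The last vowel of the agentive form *tutlaliem* is /e/, which is an unrounded vowel, so the plural suffix is -ara, giving *tutlaliemara*.

tutlaliemara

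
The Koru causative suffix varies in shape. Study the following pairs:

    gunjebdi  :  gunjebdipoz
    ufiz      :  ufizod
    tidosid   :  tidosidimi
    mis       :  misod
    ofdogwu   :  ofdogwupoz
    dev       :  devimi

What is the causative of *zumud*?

zumudimi

The suffix is conditioned by the final sound: -od when the stem ends in a sibilant (*ufiz*, *mis*); -imi when the stem ends in a non-sibilant consonant (*tidosid*, *dev*); -poz when the stem ends in a vowel (*gunjebdi*, *ofdogwu*).
*zumud* — final sound /d/ (a non-sibilant consonant) → -imi → *zumudimi*.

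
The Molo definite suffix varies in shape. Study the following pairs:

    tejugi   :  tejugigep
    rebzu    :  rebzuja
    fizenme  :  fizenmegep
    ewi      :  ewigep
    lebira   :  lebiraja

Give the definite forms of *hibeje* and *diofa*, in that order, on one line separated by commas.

The alternation tracks the last vowel of the stem — -gep when the last vowel of the stem is a front vowel (*tejugi*, *fizenme*, *ewi*); -ja when the last vowel of the stem is a back vowel (*rebzu*, *lebira*).
The last vowel of *hibeje* is /e/, which is a front vowel, so the suffix is -gep, giving *hibejegep*.
*diofa*: last vowel = /a/, a back vowel → -ja → *diofaja*.

hibejegep, diofaja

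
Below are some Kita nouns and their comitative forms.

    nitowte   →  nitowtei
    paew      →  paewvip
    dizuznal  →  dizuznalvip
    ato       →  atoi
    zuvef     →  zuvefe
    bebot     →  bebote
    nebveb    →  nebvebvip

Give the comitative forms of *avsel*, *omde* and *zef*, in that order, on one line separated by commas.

The suffix is conditioned by the final sound: -e when the stem ends in a voiceless consonant (*zuvef*, *bebot*); -vip when the stem ends in a voiced consonant (*paew*, *dizuznal*, *nebveb*); -i when the stem ends in a vowel (*nitowte*, *ato*).
*avsel* — final sound /l/ (a voiced consonant) → -vip → *avselvip*.
Since the final sound of *omde* is /e/ (a vowel), it takes -i, giving *omdei*.
The final sound of *zef* is /f/, which is a voiceless consonant, so the suffix is -e, giving *zefe*.

avselvip, omdei, zefe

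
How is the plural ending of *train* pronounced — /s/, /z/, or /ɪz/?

The stem *train* ends in a voiced non-sibilant sound.
The plural suffix surfaces as /ɪz/ after sibilants, /s/ after other voiceless consonants, and /z/ after other voiced sounds.
So the plural -s on *train* is pronounced /z/.

/z/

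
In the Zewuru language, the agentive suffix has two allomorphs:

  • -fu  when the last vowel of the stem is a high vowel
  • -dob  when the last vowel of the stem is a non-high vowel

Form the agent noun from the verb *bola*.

boladob

*bola*: last vowel = /a/, a non-high vowel → -dob → *boladob*.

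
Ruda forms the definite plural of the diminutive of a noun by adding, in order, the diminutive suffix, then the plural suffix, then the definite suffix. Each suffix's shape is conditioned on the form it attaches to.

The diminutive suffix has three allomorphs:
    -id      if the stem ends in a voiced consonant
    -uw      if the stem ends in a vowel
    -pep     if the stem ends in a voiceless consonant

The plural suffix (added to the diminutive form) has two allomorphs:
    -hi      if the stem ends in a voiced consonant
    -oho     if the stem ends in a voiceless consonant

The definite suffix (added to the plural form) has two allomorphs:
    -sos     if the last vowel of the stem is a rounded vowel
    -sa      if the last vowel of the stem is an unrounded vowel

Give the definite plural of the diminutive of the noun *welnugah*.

*welnugah* — final sound /h/ (a voiceless consonant) → -pep → *welnugahpep*.
The diminutive form *welnugahpep* — final consonant /p/ (voiceless) → -oho → *welnugahpepoho*.
Since the last vowel of the plural form *welnugahpepoho* is /o/ (a rounded vowel), it takes -sos, giving *welnugahpepohosos*.

welnugahpepohosos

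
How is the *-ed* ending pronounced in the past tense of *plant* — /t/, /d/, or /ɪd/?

/ɪd/

The stem *plant* ends in /t/ or /d/.
The -ed suffix is realized as /ɪd/ after /t, d/; as /t/ after other voiceless consonants; and as /d/ after other voiced sounds.
So -ed on *plant* is pronounced /ɪd/.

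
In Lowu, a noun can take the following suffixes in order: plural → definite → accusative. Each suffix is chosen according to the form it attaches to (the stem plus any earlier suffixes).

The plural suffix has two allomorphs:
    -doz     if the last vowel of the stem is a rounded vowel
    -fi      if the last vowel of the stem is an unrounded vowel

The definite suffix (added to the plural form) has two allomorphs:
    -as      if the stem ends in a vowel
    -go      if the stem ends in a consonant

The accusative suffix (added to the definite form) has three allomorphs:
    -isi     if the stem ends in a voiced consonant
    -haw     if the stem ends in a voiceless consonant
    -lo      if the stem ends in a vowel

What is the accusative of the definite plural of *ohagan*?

ohaganfiashaw

*ohagan* — last vowel /a/ (an unrounded vowel) → -fi → *ohaganfi*.
The final sound of the plural form *ohaganfi* is /i/, which is a vowel, so the definite suffix is -as, giving *ohaganfias*.
The definite form *ohaganfias*: final sound = /s/, a voiceless consonant → -haw → *ohaganfiashaw*.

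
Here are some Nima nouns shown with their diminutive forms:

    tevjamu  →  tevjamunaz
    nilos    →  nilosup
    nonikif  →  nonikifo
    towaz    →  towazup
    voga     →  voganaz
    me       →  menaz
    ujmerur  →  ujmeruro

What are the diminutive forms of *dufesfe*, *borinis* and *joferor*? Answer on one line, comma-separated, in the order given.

dufesfenaz, borinisup, joferoro

The suffix is conditioned by the final sound: -up when the stem ends in a sibilant (*nilos*, *towaz*); -o when the stem ends in a non-sibilant consonant (*nonikif*, *ujmerur*); -naz when the stem ends in a vowel (*tevjamu*, *voga*, *me*).
Since the final sound of *dufesfe* is /e/ (a vowel), it takes -naz, giving *dufesfenaz*.
Since the final sound of *borinis* is /s/ (a sibilant), it takes -up, giving *borinisup*.
*joferor* — final sound /r/ (a non-sibilant consonant) → -o → *joferoro*.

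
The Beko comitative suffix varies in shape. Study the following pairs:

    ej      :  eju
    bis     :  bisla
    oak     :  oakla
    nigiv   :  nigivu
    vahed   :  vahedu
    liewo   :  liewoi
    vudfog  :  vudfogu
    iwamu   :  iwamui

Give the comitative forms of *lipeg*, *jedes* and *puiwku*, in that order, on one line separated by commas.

Looking at the final sound of each stem: -la when the stem ends in a voiceless consonant (*bis*, *oak*); -u when the stem ends in a voiced consonant (*ej*, *nigiv*, *vahed*, *vudfog*); -i when the stem ends in a vowel (*liewo*, *iwamu*).
The final sound of *lipeg* is /g/, which is a voiced consonant, so the suffix is -u, giving *lipegu*.
Since the final sound of *jedes* is /s/ (a voiceless consonant), it takes -la, giving *jedesla*.
The final sound of *puiwku* is /u/, which is a vowel, so the suffix is -i, giving *puiwkui*.

lipegu, jedesla, puiwkui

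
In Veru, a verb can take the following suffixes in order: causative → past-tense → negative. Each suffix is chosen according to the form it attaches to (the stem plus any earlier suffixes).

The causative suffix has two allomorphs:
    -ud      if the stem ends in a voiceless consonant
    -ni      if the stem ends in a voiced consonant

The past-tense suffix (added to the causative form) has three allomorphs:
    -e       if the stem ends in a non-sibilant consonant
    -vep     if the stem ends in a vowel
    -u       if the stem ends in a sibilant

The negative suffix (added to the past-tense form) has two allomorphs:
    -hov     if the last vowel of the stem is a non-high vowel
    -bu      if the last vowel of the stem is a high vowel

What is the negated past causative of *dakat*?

*dakat* — final consonant /t/ (voiceless) → -ud → *dakatud*.
The final sound of the causative form *dakatud* is /d/, which is a non-sibilant consonant, so the past-tense suffix is -e, giving *dakatude*.
The past-tense form *dakatude* — last vowel /e/ (a non-high vowel) → -hov → *dakatudehov*.

dakatudehov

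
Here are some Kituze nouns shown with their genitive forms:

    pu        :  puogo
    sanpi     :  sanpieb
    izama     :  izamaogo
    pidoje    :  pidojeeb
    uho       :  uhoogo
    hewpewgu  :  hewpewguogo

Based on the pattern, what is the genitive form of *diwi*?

The pattern is front/back vowel harmony: -eb when the last vowel of the stem is a front vowel (*sanpi*, *pidoje*); -ogo when the last vowel of the stem is a back vowel (*pu*, *izama*, *uho*, *hewpewgu*).
The last vowel of *diwi* is /i/, which is a front vowel, so the suffix is -eb, giving *diwieb*.

diwieb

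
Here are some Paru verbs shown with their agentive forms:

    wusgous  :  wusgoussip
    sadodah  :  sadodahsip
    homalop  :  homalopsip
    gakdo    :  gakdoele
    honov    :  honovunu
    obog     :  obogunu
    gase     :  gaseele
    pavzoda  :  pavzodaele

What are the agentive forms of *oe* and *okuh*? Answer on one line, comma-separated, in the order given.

oeele, okuhsip

The alternation tracks the final sound of the stem — -sip when the stem ends in a voiceless consonant (*wusgous*, *sadodah*, *homalop*); -unu when the stem ends in a voiced consonant (*honov*, *obog*); -ele when the stem ends in a vowel (*gakdo*, *gase*, *pavzoda*).
Since the final sound of *oe* is /e/ (a vowel), it takes -ele, giving *oeele*.
*okuh*: final sound = /h/, a voiceless consonant → -sip → *okuhsip*.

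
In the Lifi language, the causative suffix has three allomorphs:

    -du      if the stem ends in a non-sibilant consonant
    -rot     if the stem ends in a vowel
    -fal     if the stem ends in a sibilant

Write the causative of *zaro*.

zarorot

The final sound of *zaro* is /o/, which is a vowel, so the suffix is -rot, giving *zarorot*.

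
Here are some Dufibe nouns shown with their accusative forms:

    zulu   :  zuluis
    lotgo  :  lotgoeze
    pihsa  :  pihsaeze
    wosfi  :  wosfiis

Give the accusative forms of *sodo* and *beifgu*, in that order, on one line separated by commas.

sodoeze, beifguis

Looking at the last vowel of each stem: -is when the last vowel of the stem is a high vowel (*zulu*, *wosfi*); -eze when the last vowel of the stem is a non-high vowel (*lotgo*, *pihsa*).
*sodo* — last vowel /o/ (a non-high vowel) → -eze → *sodoeze*.
The last vowel of *beifgu* is /u/, which is a high vowel, so the suffix is -is, giving *beifguis*.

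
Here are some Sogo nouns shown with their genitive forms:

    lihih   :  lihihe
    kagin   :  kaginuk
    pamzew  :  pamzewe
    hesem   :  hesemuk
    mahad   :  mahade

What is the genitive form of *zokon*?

zokonuk

The suffix is conditioned by the final consonant: -uk when the stem ends in a nasal (*kagin*, *hesem*); -e when the stem ends in a non-nasal consonant (*lihih*, *pamzew*, *mahad*).
*zokon* — final consonant /n/ (a nasal) → -uk → *zokonuk*.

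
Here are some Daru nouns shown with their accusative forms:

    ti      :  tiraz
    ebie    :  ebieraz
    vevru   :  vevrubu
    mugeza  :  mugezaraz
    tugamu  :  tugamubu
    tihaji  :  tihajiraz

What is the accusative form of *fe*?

The alternation tracks the last vowel of the stem — -bu when the last vowel of the stem is a rounded vowel (*vevru*, *tugamu*); -raz when the last vowel of the stem is an unrounded vowel (*ti*, *ebie*, *mugeza*, *tihaji*).
*fe*: last vowel = /e/, an unrounded vowel → -raz → *feraz*.

feraz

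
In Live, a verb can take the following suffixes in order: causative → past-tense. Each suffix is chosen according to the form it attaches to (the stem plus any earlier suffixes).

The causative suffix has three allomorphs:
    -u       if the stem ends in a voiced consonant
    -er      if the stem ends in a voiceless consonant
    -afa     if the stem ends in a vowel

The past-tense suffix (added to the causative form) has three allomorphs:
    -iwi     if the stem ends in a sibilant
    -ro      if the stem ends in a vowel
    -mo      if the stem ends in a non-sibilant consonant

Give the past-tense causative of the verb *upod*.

*upod*: final sound = /d/, a voiced consonant → -u → *upodu*.
The causative form *upodu* — final sound /u/ (a vowel) → -ro → *upoduro*.

upoduro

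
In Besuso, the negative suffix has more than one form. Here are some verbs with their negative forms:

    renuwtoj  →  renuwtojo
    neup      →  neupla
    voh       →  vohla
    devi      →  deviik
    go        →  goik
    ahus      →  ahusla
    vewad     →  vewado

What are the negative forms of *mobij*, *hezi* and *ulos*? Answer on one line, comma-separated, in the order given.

mobijo, heziik, ulosla

The alternation tracks the final sound of the stem — -la when the stem ends in a voiceless consonant (*neup*, *voh*, *ahus*); -o when the stem ends in a voiced consonant (*renuwtoj*, *vewad*); -ik when the stem ends in a vowel (*devi*, *go*).
Since the final sound of *mobij* is /j/ (a voiced consonant), it takes -o, giving *mobijo*.
*hezi* — final sound /i/ (a vowel) → -ik → *heziik*.
*ulos* — final sound /s/ (a voiceless consonant) → -la → *ulosla*.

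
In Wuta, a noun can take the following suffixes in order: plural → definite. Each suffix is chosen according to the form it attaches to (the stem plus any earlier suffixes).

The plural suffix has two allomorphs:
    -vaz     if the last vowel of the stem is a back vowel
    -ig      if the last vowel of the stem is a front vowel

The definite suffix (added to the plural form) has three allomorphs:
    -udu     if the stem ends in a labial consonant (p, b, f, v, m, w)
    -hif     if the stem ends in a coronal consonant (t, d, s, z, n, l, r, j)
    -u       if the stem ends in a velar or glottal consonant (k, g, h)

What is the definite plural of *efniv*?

Since the last vowel of *efniv* is /i/ (a front vowel), it takes -ig, giving *efnivig*.
The plural form *efnivig*: final consonant = /g/, velar/glottal → -u → *efnivigu*.

efnivigu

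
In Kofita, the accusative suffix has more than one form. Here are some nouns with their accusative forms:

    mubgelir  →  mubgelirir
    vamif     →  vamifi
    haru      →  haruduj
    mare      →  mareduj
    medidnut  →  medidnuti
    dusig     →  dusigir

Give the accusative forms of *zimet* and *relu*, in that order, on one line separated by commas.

zimeti, reluduj

The pattern is voicing of the final sound: -i when the stem ends in a voiceless consonant (*vamif*, *medidnut*); -ir when the stem ends in a voiced consonant (*mubgelir*, *dusig*); -duj when the stem ends in a vowel (*haru*, *mare*).
*zimet* — final sound /t/ (a voiceless consonant) → -i → *zimeti*.
*relu* — final sound /u/ (a vowel) → -duj → *reluduj*.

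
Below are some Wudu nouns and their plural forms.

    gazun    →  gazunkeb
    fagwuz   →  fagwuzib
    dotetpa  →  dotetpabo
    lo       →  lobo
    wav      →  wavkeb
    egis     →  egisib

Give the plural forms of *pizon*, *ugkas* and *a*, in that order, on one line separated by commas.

pizonkeb, ugkasib, abo

The alternation tracks the final sound of the stem — -ib when the stem ends in a sibilant (*fagwuz*, *egis*); -keb when the stem ends in a non-sibilant consonant (*gazun*, *wav*); -bo when the stem ends in a vowel (*dotetpa*, *lo*).
*pizon*: final sound = /n/, a non-sibilant consonant → -keb → *pizonkeb*.
Since the final sound of *ugkas* is /s/ (a sibilant), it takes -ib, giving *ugkasib*.
The final sound of *a* is /a/, which is a vowel, so the suffix is -bo, giving *abo*.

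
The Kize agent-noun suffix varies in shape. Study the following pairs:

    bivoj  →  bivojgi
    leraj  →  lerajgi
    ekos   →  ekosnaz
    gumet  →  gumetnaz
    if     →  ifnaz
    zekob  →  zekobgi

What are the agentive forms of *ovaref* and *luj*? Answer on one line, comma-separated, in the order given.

The pattern is voicing of the final consonant: -naz when the stem ends in a voiceless consonant (*ekos*, *gumet*, *if*); -gi when the stem ends in a voiced consonant (*bivoj*, *leraj*, *zekob*).
Since the final consonant of *ovaref* is /f/ (voiceless), it takes -naz, giving *ovarefnaz*.
Since the final consonant of *luj* is /j/ (voiced), it takes -gi, giving *lujgi*.

ovarefnaz, lujgi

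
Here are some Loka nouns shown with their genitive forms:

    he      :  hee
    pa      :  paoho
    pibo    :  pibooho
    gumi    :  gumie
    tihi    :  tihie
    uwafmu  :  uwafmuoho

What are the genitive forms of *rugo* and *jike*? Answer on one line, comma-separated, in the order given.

The alternation tracks the last vowel of the stem — -e when the last vowel of the stem is a front vowel (*he*, *gumi*, *tihi*); -oho when the last vowel of the stem is a back vowel (*pa*, *pibo*, *uwafmu*).
The last vowel of *rugo* is /o/, which is a back vowel, so the suffix is -oho, giving *rugooho*.
*jike*: last vowel = /e/, a front vowel → -e → *jikee*.

rugooho, jikee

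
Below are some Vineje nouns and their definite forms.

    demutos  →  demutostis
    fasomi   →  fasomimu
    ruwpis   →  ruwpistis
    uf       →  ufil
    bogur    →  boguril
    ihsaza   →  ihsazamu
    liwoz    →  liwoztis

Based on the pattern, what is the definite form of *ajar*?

ajaril

The alternation tracks the final sound of the stem — -tis when the stem ends in a sibilant (*demutos*, *ruwpis*, *liwoz*); -il when the stem ends in a non-sibilant consonant (*uf*, *bogur*); -mu when the stem ends in a vowel (*fasomi*, *ihsaza*).
*ajar*: final sound = /r/, a non-sibilant consonant → -il → *ajaril*.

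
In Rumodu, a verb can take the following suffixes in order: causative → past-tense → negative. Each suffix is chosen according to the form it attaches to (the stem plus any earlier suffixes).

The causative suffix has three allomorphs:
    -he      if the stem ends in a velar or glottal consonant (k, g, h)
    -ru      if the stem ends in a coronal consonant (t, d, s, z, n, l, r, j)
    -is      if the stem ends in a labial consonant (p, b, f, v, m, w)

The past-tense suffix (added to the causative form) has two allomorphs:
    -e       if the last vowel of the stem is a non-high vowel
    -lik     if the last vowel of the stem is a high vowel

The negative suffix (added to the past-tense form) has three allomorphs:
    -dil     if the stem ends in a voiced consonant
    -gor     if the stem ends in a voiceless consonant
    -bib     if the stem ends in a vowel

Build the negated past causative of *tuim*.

tuimislikgor

The final consonant of *tuim* is /m/, which is labial, so the causative suffix is -is, giving *tuimis*.
The causative form *tuimis*: last vowel = /i/, a high vowel → -lik → *tuimislik*.
Since the final sound of the past-tense form *tuimislik* is /k/ (a voiceless consonant), it takes -gor, giving *tuimislikgor*.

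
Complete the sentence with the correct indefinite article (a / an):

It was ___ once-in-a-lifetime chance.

The indefinite article is chosen by the initial *sound* of the following word, not its spelling.
*once-in-a-lifetime* begins with the sound /wʌ/ (*once* pronounced with initial /w/) — a consonant sound.
So the article is *a*: It was a once-in-a-lifetime chance.

a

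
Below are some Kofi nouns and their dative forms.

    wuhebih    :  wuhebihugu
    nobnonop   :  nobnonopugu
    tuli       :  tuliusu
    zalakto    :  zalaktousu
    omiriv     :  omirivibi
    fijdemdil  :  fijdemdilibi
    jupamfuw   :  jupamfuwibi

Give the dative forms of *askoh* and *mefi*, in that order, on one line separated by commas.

The suffix is conditioned by the final sound: -ugu when the stem ends in a voiceless consonant (*wuhebih*, *nobnonop*); -ibi when the stem ends in a voiced consonant (*omiriv*, *fijdemdil*, *jupamfuw*); -usu when the stem ends in a vowel (*tuli*, *zalakto*).
Since the final sound of *askoh* is /h/ (a voiceless consonant), it takes -ugu, giving *askohugu*.
Since the final sound of *mefi* is /i/ (a vowel), it takes -usu, giving *mefiusu*.

askohugu, mefiusu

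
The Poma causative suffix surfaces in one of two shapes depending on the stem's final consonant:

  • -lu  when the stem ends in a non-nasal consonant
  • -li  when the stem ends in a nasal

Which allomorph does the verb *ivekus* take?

-lu

The final consonant of *ivekus* is /s/, which is non-nasal, so the suffix is -lu.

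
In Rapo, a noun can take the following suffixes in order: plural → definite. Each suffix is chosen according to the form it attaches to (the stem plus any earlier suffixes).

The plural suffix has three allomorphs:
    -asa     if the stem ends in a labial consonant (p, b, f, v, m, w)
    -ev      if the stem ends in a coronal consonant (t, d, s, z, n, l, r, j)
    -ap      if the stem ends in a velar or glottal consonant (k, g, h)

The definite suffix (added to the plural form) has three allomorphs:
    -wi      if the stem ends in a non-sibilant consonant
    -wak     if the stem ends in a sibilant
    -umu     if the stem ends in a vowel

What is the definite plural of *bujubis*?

*bujubis*: final consonant = /s/, coronal → -ev → *bujubisev*.
The final sound of the plural form *bujubisev* is /v/, which is a non-sibilant consonant, so the definite suffix is -wi, giving *bujubisevwi*.

bujubisevwi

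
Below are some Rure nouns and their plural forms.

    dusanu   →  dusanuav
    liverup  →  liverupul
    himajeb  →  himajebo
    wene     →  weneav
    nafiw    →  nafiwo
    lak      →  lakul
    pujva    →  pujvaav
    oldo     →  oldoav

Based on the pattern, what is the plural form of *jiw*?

Looking at the final sound of each stem: -ul when the stem ends in a voiceless consonant (*liverup*, *lak*); -o when the stem ends in a voiced consonant (*himajeb*, *nafiw*); -av when the stem ends in a vowel (*dusanu*, *wene*, *pujva*, *oldo*).
*jiw* — final sound /w/ (a voiced consonant) → -o → *jiwo*.

jiwo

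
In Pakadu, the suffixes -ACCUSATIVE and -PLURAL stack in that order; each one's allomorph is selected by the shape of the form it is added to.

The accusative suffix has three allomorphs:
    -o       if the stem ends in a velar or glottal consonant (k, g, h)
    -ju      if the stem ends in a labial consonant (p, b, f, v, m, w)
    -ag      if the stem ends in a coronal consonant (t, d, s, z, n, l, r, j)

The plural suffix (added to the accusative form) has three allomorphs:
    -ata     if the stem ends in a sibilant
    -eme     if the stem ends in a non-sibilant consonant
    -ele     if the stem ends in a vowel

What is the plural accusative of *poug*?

The final consonant of *poug* is /g/, which is velar/glottal, so the accusative suffix is -o, giving *pougo*.
The accusative form *pougo* — final sound /o/ (a vowel) → -ele → *pougoele*.

pougoele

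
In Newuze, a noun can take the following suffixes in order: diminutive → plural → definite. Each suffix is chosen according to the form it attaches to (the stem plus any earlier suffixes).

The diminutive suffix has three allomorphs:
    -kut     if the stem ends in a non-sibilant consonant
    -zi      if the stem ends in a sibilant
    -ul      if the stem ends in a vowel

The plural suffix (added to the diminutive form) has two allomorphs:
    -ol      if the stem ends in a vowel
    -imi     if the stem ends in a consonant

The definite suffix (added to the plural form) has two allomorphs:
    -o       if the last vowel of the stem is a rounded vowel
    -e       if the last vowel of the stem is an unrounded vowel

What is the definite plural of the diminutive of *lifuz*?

The final sound of *lifuz* is /z/, which is a sibilant, so the diminutive suffix is -zi, giving *lifuzzi*.
The final sound of the diminutive form *lifuzzi* is /i/, which is a vowel, so the plural suffix is -ol, giving *lifuzziol*.
The plural form *lifuzziol*: last vowel = /o/, a rounded vowel → -o → *lifuzziolo*.

lifuzziolo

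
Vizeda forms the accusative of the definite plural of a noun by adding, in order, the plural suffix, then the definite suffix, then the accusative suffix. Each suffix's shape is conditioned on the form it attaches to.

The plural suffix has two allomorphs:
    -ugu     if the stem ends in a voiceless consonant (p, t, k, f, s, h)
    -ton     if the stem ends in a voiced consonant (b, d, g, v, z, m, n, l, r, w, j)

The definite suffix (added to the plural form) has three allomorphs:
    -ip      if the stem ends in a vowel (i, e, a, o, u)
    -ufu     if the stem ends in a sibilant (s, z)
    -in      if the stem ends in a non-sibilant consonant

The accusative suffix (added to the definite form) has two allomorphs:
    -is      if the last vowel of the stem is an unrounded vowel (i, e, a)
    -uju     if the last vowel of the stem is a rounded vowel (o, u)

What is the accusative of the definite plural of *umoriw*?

*umoriw*: final consonant = /w/, voiced → -ton → *umoriwton*.
The plural form *umoriwton* — final sound /n/ (a non-sibilant consonant) → -in → *umoriwtonin*.
The definite form *umoriwtonin*: last vowel = /i/, an unrounded vowel → -is → *umoriwtoninis*.

umoriwtoninis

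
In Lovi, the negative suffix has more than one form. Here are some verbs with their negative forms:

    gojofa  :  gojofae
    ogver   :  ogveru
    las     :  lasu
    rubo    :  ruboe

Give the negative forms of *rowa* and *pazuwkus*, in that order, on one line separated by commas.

The pattern is consonant vs. vowel: -u when the stem ends in a consonant (*ogver*, *las*); -e when the stem ends in a vowel (*gojofa*, *rubo*).
The final sound of *rowa* is /a/, which is a vowel, so the suffix is -e, giving *rowae*.
*pazuwkus*: final sound = /s/, a consonant → -u → *pazuwkusu*.

rowae, pazuwkusu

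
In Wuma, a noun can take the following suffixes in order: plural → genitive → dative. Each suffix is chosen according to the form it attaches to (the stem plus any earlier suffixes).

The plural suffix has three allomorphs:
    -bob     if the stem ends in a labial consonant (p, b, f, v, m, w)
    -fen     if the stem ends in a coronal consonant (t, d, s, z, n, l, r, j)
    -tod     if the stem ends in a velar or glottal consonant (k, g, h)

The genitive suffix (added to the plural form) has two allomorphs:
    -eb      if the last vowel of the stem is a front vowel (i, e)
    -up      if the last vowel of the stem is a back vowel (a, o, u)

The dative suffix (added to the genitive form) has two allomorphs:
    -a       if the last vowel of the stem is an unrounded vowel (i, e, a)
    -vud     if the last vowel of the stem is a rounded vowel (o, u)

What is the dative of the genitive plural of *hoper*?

The final consonant of *hoper* is /r/, which is coronal, so the plural suffix is -fen, giving *hoperfen*.
The plural form *hoperfen*: last vowel = /e/, a front vowel → -eb → *hoperfeneb*.
The last vowel of the genitive form *hoperfeneb* is /e/, which is an unrounded vowel, so the dative suffix is -a, giving *hoperfeneba*.

hoperfeneba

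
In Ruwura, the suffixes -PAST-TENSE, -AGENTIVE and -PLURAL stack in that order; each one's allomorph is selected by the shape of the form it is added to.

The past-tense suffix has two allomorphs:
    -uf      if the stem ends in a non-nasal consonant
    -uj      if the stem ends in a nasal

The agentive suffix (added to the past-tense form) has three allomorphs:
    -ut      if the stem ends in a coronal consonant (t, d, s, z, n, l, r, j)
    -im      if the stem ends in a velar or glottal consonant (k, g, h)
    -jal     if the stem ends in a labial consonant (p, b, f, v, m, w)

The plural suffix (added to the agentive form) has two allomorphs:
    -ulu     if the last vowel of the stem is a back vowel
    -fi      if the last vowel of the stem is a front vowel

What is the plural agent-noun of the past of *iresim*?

*iresim* — final consonant /m/ (a nasal) → -uj → *iresimuj*.
The final consonant of the past-tense form *iresimuj* is /j/, which is coronal, so the agentive suffix is -ut, giving *iresimujut*.
The agentive form *iresimujut* — last vowel /u/ (a back vowel) → -ulu → *iresimujutulu*.

iresimujutulu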